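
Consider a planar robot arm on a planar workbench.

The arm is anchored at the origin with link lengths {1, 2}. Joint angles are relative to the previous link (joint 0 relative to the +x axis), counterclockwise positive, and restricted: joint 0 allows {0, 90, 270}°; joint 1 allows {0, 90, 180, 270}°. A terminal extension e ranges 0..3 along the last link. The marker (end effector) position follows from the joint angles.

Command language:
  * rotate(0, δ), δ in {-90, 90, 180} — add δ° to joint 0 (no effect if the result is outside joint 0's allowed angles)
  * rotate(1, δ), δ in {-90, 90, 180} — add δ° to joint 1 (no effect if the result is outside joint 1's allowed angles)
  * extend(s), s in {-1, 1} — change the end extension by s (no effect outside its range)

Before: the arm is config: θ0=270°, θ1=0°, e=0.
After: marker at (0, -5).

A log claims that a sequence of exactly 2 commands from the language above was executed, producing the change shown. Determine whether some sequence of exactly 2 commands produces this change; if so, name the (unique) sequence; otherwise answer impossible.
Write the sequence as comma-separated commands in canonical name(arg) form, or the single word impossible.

initial: config: θ0=270°, θ1=0°, e=0
[1] after extend(1): config: θ0=270°, θ1=0°, e=1
[2] after extend(1): config: θ0=270°, θ1=0°, e=2
no other 2-command option fits: unique.

extend(1), extend(1)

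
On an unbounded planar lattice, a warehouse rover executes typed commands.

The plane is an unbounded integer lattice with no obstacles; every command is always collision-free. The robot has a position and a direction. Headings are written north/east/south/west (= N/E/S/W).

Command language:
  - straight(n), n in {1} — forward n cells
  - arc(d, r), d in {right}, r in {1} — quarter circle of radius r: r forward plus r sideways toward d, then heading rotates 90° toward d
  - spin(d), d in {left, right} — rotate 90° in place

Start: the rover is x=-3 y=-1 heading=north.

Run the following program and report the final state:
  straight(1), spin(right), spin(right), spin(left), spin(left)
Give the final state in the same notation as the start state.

from: x=-3 y=-1 heading=north
1. straight(1) → x=-3 y=0 heading=north
2. spin(right) → x=-3 y=0 heading=east
3. spin(right) → x=-3 y=0 heading=south
4. spin(left) → x=-3 y=0 heading=east
5. spin(left) → x=-3 y=0 heading=north

x=-3 y=0 heading=north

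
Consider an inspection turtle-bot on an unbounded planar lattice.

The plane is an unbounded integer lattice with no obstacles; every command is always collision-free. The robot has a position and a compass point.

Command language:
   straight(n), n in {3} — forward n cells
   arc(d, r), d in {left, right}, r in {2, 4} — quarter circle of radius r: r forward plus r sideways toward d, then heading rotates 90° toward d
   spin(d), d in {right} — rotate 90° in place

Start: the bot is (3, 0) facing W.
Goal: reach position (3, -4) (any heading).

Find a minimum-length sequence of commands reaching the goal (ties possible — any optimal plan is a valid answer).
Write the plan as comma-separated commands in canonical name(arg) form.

arc(left, 2), arc(left, 2)

start: (3, 0) facing W
1. arc(left, 2) → (1, -2) facing S
2. arc(left, 2) → (3, -4) facing E
nothing shorter than 2 reaches the goal.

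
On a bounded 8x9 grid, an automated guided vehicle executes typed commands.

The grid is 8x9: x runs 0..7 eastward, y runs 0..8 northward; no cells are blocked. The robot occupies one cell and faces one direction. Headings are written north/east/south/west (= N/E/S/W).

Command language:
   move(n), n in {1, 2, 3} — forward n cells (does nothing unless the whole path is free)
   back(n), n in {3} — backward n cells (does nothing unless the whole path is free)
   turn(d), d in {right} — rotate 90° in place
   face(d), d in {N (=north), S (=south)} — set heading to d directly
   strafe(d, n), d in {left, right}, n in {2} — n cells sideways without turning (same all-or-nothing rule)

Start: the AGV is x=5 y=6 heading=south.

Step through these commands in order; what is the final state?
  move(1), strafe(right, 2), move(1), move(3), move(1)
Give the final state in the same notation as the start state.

start: x=5 y=6 heading=south
[1] after move(1): x=5 y=5 heading=south
[2] after strafe(right, 2): x=3 y=5 heading=south
[3] after move(1): x=3 y=4 heading=south
[4] after move(3): x=3 y=1 heading=south
[5] after move(1): x=3 y=0 heading=south

x=3 y=0 heading=south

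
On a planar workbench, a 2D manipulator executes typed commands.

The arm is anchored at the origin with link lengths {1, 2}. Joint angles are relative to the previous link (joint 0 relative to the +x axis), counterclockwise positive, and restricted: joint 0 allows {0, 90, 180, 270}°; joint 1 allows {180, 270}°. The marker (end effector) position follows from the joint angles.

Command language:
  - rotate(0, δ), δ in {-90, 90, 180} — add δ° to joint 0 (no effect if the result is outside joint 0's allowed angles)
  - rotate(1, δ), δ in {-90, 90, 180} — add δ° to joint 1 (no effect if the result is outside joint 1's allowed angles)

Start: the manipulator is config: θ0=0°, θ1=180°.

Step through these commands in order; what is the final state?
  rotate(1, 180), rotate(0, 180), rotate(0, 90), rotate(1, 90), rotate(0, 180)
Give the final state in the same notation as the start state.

t0: config: θ0=0°, θ1=180°
t=1 rotate(1, 180) ⇒ config: θ0=0°, θ1=180°
t=2 rotate(0, 180) ⇒ config: θ0=180°, θ1=180°
t=3 rotate(0, 90) ⇒ config: θ0=270°, θ1=180°
t=4 rotate(1, 90) ⇒ config: θ0=270°, θ1=270°
t=5 rotate(0, 180) ⇒ config: θ0=90°, θ1=270°

config: θ0=90°, θ1=270°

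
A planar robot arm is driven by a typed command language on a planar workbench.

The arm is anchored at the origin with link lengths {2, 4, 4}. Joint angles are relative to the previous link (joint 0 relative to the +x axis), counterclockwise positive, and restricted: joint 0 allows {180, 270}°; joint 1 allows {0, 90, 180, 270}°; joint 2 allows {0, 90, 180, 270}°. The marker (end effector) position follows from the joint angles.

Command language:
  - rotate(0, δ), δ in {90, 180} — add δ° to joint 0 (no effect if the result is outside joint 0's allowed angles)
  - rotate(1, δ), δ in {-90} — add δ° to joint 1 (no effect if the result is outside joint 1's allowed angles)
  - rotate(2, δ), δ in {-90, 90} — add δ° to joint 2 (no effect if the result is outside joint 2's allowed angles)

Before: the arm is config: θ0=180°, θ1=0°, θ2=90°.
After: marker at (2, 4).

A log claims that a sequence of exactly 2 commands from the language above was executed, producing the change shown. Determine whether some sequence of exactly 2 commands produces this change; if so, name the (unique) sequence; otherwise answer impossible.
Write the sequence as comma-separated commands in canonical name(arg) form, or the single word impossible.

rotate(1, -90), rotate(1, -90)

t0: config: θ0=180°, θ1=0°, θ2=90°
[1] after rotate(1, -90): config: θ0=180°, θ1=270°, θ2=90°
[2] after rotate(1, -90): config: θ0=180°, θ1=180°, θ2=90°
all 25 alternatives checked — unique.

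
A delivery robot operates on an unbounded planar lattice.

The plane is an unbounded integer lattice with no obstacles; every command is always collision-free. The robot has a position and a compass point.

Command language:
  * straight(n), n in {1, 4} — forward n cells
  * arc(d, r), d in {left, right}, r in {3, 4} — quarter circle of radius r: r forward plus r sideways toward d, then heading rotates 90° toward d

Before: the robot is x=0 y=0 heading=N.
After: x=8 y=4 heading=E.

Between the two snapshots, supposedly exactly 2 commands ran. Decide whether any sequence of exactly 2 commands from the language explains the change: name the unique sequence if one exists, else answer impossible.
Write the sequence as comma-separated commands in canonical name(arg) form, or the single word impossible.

key: running straight(4) before arc(right, 4) would end elsewhere — order is forced
from: x=0 y=0 heading=N
step 1 (arc(right, 4)): x=4 y=4 heading=E
step 2 (straight(4)): x=8 y=4 heading=E
uniquely the one of 36 2-step routes that fits.

arc(right, 4), straight(4)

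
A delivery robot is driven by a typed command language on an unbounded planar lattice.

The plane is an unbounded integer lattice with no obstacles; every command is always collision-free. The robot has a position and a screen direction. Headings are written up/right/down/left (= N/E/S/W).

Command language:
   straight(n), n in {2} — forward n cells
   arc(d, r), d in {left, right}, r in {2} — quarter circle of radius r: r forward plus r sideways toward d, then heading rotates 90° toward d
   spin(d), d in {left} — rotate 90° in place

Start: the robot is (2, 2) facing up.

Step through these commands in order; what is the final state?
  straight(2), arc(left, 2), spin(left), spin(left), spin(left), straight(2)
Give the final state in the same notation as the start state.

(0, 8) facing up

t0: (2, 2) facing up
t=1 straight(2) ⇒ (2, 4) facing up
t=2 arc(left, 2) ⇒ (0, 6) facing left
t=3 spin(left) ⇒ (0, 6) facing down
t=4 spin(left) ⇒ (0, 6) facing right
t=5 spin(left) ⇒ (0, 6) facing up
t=6 straight(2) ⇒ (0, 8) facing up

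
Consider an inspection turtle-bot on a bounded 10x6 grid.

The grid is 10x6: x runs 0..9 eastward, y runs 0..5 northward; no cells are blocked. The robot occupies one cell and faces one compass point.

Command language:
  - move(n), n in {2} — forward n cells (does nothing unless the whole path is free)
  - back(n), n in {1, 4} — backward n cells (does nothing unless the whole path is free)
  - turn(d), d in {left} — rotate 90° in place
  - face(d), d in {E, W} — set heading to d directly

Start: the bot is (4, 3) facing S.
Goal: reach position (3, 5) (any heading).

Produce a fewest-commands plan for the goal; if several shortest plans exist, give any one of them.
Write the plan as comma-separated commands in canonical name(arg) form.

begin: (4, 3) facing S
1. turn(left) → (4, 3) facing E
2. back(1) → (3, 3) facing E
3. turn(left) → (3, 3) facing N
4. move(2) → (3, 5) facing N
minimal: 4 command(s), checked below 4.

turn(left), back(1), turn(left), move(2)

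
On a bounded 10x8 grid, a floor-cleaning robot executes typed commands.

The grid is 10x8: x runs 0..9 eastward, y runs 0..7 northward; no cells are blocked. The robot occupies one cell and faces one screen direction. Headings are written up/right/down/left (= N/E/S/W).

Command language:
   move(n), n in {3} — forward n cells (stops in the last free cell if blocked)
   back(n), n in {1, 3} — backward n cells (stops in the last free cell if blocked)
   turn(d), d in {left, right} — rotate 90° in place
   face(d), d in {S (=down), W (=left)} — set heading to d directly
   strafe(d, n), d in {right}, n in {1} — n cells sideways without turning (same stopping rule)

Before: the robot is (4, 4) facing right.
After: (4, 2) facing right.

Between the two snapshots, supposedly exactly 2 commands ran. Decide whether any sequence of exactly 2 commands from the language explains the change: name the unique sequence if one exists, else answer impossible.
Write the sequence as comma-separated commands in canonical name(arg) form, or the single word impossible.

strafe(right, 1), strafe(right, 1)

key: still facing E at the end — nothing in the sequence rotates
begin: (4, 4) facing right
step 1 (strafe(right, 1)): (4, 3) facing right
step 2 (strafe(right, 1)): (4, 2) facing right
no other 2-command option fits: unique.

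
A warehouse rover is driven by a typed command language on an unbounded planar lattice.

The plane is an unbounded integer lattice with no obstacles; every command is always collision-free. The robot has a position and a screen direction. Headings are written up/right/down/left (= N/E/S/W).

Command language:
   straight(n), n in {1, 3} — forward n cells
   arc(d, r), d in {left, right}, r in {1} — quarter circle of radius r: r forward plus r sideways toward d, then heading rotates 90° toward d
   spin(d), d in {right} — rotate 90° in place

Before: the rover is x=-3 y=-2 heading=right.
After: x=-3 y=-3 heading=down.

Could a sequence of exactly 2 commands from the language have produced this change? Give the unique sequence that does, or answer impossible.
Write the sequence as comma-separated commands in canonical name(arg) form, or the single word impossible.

spin(right), straight(1)

key: order matters: swapping spin(right) and straight(1) lands elsewhere
from: x=-3 y=-2 heading=right
t=1 spin(right) ⇒ x=-3 y=-2 heading=down
t=2 straight(1) ⇒ x=-3 y=-3 heading=down
no rival 2-sequence matches.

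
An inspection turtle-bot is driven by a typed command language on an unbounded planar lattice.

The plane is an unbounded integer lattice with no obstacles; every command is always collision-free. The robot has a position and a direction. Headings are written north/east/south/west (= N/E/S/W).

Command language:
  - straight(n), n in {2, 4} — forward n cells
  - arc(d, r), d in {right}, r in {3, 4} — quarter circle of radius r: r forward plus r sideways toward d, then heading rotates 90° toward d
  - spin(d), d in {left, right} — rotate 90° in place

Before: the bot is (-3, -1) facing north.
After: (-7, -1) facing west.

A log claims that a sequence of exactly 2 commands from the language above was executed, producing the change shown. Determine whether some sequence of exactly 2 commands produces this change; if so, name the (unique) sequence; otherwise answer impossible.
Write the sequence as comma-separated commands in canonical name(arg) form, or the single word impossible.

spin(left), straight(4)

key: running straight(4) before spin(left) would end elsewhere — order is forced
t0: (-3, -1) facing north
step 1 (spin(left)): (-3, -1) facing west
step 2 (straight(4)): (-7, -1) facing west
no rival 2-sequence matches.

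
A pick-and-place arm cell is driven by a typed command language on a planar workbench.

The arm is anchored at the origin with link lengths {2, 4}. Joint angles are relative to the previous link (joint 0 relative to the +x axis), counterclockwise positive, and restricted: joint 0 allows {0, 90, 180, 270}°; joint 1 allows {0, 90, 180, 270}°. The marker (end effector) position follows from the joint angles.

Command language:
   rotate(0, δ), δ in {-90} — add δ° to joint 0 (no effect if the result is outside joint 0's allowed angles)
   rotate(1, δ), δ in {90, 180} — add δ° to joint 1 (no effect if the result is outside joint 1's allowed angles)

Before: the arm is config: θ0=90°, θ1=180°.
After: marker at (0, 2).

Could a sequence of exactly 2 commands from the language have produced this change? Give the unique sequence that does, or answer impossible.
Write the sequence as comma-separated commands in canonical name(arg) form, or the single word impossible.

begin: config: θ0=90°, θ1=180°
[1] after rotate(0, -90): config: θ0=0°, θ1=180°
[2] after rotate(0, -90): config: θ0=270°, θ1=180°
all 9 alternatives checked — unique.

rotate(0, -90), rotate(0, -90)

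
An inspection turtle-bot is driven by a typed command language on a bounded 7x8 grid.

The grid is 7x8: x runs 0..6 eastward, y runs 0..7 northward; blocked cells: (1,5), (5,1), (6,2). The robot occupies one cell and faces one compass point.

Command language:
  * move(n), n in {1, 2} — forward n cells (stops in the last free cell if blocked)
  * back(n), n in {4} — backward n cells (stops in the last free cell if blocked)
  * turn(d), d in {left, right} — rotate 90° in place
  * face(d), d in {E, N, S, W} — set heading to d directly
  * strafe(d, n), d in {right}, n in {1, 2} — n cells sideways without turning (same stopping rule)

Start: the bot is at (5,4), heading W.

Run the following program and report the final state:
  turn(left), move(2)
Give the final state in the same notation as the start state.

at (5,2), heading S

t0: at (5,4), heading W
t=1 turn(left) ⇒ at (5,4), heading S
t=2 move(2) ⇒ at (5,2), heading S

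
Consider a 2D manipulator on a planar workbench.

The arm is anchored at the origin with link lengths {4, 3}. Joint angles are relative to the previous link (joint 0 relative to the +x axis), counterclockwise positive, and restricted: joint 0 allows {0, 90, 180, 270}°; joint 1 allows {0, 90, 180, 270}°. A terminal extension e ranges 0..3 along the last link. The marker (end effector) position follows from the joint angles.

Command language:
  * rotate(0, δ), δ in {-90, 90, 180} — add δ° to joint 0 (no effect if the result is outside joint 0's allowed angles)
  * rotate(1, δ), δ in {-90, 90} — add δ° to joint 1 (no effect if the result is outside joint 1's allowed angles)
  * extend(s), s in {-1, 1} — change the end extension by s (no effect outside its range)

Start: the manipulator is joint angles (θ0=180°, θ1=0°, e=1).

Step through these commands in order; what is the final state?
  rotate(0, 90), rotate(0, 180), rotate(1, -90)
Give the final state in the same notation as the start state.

begin: joint angles (θ0=180°, θ1=0°, e=1)
step 1 (rotate(0, 90)): joint angles (θ0=270°, θ1=0°, e=1)
step 2 (rotate(0, 180)): joint angles (θ0=90°, θ1=0°, e=1)
step 3 (rotate(1, -90)): joint angles (θ0=90°, θ1=270°, e=1)

joint angles (θ0=90°, θ1=270°, e=1)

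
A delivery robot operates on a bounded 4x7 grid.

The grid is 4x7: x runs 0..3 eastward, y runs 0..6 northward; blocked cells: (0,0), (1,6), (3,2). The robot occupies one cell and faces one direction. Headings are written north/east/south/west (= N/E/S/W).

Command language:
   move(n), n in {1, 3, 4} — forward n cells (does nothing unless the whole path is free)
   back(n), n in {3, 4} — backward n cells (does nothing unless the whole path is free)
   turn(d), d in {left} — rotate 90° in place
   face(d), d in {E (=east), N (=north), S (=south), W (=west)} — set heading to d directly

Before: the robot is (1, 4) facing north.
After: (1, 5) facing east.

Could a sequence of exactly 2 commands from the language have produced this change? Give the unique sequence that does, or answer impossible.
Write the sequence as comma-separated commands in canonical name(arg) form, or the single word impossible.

key: position moved to (1,5) AND the heading swung to E — translation plus rotation needed
begin: (1, 4) facing north
t=1 move(1) ⇒ (1, 5) facing north
t=2 face(E) ⇒ (1, 5) facing east
all 100 alternatives checked — unique.

move(1), face(E)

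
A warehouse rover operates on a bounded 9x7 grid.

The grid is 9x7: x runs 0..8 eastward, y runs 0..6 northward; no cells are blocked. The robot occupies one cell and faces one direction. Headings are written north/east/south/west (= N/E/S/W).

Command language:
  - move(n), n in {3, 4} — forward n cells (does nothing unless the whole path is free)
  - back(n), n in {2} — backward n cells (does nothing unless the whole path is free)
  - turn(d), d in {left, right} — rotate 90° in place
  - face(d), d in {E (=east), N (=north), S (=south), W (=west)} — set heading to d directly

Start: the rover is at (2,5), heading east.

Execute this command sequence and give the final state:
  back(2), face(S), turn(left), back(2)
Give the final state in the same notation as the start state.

from: at (2,5), heading east
[1] after back(2): at (0,5), heading east
[2] after face(S): at (0,5), heading south
[3] after turn(left): at (0,5), heading east
[4] after back(2): at (0,5), heading east

at (0,5), heading east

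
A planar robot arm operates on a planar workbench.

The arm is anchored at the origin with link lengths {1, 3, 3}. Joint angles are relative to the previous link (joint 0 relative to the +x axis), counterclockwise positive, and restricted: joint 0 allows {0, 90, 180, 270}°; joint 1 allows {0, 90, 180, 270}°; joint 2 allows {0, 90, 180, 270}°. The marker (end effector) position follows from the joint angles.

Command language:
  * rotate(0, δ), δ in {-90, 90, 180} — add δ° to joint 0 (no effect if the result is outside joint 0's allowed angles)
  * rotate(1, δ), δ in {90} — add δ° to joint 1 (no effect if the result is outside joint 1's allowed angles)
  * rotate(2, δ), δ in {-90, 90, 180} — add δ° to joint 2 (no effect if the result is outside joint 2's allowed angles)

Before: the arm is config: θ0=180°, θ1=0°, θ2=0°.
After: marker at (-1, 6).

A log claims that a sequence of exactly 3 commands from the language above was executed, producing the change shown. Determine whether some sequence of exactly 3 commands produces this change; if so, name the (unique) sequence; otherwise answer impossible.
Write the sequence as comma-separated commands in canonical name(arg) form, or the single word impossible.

rotate(1, 90), rotate(1, 90), rotate(1, 90)

from: config: θ0=180°, θ1=0°, θ2=0°
t=1 rotate(1, 90) ⇒ config: θ0=180°, θ1=90°, θ2=0°
t=2 rotate(1, 90) ⇒ config: θ0=180°, θ1=180°, θ2=0°
t=3 rotate(1, 90) ⇒ config: θ0=180°, θ1=270°, θ2=0°
all 343 alternatives checked — unique.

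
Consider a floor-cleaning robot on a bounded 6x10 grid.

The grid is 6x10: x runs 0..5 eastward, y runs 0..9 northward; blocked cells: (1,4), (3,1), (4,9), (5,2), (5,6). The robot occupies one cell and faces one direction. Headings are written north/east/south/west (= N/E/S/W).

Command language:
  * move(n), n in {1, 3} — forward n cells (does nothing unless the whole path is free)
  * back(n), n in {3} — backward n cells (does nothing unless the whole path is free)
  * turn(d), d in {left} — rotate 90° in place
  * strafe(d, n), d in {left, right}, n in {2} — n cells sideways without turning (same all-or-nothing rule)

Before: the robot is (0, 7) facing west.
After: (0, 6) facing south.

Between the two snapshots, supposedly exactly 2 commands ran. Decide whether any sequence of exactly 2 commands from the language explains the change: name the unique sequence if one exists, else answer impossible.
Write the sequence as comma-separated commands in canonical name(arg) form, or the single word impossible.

turn(left), move(1)

key: cell and facing (now S) both changed — the 2 commands mix motion and turning
t0: (0, 7) facing west
t=1 turn(left) ⇒ (0, 7) facing south
t=2 move(1) ⇒ (0, 6) facing south
all 36 alternatives checked — unique.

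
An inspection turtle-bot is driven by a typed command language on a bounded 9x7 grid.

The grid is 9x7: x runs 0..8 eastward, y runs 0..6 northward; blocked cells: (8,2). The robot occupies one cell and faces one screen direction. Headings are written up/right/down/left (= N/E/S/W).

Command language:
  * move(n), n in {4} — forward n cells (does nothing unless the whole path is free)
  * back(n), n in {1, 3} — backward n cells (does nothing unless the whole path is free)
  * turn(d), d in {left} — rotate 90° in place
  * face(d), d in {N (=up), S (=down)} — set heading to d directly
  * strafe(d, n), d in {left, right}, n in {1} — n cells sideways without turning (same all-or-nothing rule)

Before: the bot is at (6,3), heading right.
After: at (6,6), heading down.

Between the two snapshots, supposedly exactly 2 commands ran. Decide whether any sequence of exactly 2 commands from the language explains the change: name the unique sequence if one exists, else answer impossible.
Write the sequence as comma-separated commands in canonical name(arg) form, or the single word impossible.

key: running back(3) before face(S) would end elsewhere — order is forced
start: at (6,3), heading right
[1] after face(S): at (6,3), heading down
[2] after back(3): at (6,6), heading down
all 64 alternatives checked — unique.

face(S), back(3)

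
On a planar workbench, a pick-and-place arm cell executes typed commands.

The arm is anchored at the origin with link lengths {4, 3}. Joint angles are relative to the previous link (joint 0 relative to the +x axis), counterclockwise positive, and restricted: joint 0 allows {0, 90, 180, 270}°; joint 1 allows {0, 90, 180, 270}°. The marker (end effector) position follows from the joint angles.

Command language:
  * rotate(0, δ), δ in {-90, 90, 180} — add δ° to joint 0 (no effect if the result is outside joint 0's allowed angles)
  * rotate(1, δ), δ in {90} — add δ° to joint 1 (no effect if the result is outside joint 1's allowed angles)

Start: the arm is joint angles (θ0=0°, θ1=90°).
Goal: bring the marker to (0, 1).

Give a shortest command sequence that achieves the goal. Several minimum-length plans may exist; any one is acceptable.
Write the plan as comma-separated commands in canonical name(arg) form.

rotate(1, 90), rotate(0, 90)

from: joint angles (θ0=0°, θ1=90°)
1. rotate(1, 90) → joint angles (θ0=0°, θ1=180°)
2. rotate(0, 90) → joint angles (θ0=90°, θ1=180°)
minimal: 2 command(s), checked below 2.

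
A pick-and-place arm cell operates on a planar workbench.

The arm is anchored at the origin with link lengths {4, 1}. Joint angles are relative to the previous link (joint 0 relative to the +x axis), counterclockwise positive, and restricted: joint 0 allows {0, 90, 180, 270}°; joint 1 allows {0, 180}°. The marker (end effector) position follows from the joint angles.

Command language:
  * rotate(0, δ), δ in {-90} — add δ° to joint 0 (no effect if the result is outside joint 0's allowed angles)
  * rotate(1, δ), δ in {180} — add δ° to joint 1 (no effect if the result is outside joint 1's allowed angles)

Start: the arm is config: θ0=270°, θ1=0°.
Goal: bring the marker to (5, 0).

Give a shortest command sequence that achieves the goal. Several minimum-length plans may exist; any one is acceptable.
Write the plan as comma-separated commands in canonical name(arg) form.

begin: config: θ0=270°, θ1=0°
[1] after rotate(0, -90): config: θ0=180°, θ1=0°
[2] after rotate(0, -90): config: θ0=90°, θ1=0°
[3] after rotate(0, -90): config: θ0=0°, θ1=0°
minimal: 3 command(s), checked below 3.

rotate(0, -90), rotate(0, -90), rotate(0, -90)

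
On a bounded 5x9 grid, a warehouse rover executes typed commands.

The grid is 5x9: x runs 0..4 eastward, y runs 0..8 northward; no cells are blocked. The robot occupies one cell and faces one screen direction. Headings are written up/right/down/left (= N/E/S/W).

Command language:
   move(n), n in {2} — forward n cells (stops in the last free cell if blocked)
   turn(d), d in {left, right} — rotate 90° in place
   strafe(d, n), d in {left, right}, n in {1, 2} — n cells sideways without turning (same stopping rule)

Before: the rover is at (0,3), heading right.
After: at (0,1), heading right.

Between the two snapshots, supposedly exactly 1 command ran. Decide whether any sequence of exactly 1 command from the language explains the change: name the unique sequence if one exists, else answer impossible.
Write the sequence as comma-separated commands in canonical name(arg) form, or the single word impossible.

strafe(right, 2)

key: still facing E — the one step turns nothing
from: at (0,3), heading right
[1] after strafe(right, 2): at (0,1), heading right
no other 1-command option fits: unique.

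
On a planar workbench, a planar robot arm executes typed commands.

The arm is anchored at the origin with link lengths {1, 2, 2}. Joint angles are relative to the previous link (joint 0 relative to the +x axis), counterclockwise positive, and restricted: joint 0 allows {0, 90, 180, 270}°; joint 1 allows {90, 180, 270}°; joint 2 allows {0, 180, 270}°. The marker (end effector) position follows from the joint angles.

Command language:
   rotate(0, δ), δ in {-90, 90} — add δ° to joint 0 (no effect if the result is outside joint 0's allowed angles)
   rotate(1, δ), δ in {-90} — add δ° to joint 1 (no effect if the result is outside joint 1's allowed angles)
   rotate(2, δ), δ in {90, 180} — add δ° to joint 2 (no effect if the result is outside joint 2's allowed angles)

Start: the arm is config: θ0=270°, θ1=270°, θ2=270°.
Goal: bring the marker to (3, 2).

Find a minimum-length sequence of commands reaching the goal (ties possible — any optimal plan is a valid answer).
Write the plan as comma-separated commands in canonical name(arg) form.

initial: config: θ0=270°, θ1=270°, θ2=270°
t=1 rotate(0, 90) ⇒ config: θ0=0°, θ1=270°, θ2=270°
t=2 rotate(1, -90) ⇒ config: θ0=0°, θ1=180°, θ2=270°
t=3 rotate(1, -90) ⇒ config: θ0=0°, θ1=90°, θ2=270°
minimal: 3 command(s), checked below 3.

rotate(0, 90), rotate(1, -90), rotate(1, -90)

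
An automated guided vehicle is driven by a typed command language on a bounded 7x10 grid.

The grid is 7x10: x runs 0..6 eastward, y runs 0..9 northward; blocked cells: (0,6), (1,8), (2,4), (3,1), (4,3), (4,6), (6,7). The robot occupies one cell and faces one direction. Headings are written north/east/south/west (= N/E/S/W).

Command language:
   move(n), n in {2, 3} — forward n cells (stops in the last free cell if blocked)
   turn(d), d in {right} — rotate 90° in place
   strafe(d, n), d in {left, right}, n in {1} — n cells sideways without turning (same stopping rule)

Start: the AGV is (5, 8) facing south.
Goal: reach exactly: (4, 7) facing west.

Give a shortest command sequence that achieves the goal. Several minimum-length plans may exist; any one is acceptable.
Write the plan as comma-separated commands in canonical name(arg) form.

strafe(right, 1), turn(right), strafe(left, 1)

begin: (5, 8) facing south
[1] after strafe(right, 1): (4, 8) facing south
[2] after turn(right): (4, 8) facing west
[3] after strafe(left, 1): (4, 7) facing west
minimal: 3 command(s), checked below 3.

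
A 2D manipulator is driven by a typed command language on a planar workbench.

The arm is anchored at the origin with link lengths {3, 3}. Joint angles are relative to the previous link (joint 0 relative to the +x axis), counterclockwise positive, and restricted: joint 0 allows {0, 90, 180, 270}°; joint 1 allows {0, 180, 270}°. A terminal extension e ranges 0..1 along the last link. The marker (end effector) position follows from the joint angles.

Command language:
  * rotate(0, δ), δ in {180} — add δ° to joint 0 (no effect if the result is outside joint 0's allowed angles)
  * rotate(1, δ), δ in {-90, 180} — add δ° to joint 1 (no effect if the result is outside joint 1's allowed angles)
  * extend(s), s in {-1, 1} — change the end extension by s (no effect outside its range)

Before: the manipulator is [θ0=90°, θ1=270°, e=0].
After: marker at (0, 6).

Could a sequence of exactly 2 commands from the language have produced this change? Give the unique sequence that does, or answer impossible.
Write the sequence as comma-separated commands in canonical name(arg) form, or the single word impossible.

rotate(1, -90), rotate(1, 180)

key: order matters: swapping rotate(1, -90) and rotate(1, 180) lands elsewhere
from: [θ0=90°, θ1=270°, e=0]
[1] after rotate(1, -90): [θ0=90°, θ1=180°, e=0]
[2] after rotate(1, 180): [θ0=90°, θ1=0°, e=0]
uniquely the one of 25 2-step routes that fits.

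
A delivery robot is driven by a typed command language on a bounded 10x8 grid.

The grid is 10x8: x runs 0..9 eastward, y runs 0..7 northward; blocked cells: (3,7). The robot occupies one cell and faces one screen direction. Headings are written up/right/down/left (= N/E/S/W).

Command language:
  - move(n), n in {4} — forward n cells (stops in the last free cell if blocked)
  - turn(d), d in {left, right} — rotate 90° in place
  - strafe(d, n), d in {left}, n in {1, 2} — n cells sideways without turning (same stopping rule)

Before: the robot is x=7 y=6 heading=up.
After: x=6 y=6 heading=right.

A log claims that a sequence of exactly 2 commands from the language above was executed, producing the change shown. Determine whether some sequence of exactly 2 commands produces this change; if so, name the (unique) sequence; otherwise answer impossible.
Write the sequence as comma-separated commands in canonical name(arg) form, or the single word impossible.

strafe(left, 1), turn(right)

key: running turn(right) before strafe(left, 1) would end elsewhere — order is forced
from: x=7 y=6 heading=up
step 1 (strafe(left, 1)): x=6 y=6 heading=up
step 2 (turn(right)): x=6 y=6 heading=right
no other 2-command option fits: unique.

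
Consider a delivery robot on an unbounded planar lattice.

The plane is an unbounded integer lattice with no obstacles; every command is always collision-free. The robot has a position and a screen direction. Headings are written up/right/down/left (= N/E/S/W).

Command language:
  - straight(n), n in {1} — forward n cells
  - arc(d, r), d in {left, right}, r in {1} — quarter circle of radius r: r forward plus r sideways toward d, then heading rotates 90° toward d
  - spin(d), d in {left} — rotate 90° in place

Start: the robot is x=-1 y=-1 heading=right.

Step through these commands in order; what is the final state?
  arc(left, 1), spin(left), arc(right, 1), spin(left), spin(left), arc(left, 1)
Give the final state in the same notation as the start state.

start: x=-1 y=-1 heading=right
step 1 (arc(left, 1)): x=0 y=0 heading=up
step 2 (spin(left)): x=0 y=0 heading=left
step 3 (arc(right, 1)): x=-1 y=1 heading=up
step 4 (spin(left)): x=-1 y=1 heading=left
step 5 (spin(left)): x=-1 y=1 heading=down
step 6 (arc(left, 1)): x=0 y=0 heading=right

x=0 y=0 heading=right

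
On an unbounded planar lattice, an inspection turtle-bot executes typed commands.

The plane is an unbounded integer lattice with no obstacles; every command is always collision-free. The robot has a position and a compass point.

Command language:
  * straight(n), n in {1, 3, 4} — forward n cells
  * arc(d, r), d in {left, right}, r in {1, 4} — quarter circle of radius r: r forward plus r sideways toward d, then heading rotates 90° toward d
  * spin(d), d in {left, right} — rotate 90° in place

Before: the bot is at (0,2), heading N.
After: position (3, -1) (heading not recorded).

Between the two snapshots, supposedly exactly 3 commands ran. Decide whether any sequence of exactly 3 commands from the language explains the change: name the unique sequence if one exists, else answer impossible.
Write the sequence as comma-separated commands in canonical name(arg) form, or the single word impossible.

arc(left, 1), spin(left), arc(left, 4)

key: order matters: swapping arc(left, 1) and arc(left, 4) lands elsewhere
begin: at (0,2), heading N
t=1 arc(left, 1) ⇒ at (-1,3), heading W
t=2 spin(left) ⇒ at (-1,3), heading S
t=3 arc(left, 4) ⇒ at (3,-1), heading E
no other 3-command option fits: unique.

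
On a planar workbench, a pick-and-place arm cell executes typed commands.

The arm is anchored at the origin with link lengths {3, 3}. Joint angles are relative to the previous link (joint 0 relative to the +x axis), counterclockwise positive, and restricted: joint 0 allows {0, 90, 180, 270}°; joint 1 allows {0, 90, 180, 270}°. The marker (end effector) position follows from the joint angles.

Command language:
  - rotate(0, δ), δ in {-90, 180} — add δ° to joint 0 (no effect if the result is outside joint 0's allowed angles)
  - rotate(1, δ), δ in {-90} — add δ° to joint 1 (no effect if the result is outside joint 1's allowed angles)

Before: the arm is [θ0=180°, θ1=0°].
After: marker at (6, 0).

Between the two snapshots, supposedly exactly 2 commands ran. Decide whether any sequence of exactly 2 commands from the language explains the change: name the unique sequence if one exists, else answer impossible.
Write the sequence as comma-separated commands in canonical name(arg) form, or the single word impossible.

initial: [θ0=180°, θ1=0°]
[1] after rotate(0, -90): [θ0=90°, θ1=0°]
[2] after rotate(0, -90): [θ0=0°, θ1=0°]
no other 2-command option fits: unique.

rotate(0, -90), rotate(0, -90)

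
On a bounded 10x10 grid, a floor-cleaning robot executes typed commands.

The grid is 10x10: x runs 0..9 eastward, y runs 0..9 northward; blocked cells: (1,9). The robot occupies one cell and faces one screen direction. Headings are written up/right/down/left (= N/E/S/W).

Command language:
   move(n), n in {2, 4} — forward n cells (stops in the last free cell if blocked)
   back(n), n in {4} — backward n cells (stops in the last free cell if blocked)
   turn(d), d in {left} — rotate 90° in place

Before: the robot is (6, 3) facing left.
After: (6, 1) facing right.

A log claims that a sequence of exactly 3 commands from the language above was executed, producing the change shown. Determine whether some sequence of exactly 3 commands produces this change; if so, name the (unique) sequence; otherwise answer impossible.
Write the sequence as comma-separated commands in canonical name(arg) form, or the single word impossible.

turn(left), move(2), turn(left)

key: cell and facing (now E) both changed — the 3 commands mix motion and turning
begin: (6, 3) facing left
1. turn(left) → (6, 3) facing down
2. move(2) → (6, 1) facing down
3. turn(left) → (6, 1) facing right
uniquely the one of 64 3-step routes that fits.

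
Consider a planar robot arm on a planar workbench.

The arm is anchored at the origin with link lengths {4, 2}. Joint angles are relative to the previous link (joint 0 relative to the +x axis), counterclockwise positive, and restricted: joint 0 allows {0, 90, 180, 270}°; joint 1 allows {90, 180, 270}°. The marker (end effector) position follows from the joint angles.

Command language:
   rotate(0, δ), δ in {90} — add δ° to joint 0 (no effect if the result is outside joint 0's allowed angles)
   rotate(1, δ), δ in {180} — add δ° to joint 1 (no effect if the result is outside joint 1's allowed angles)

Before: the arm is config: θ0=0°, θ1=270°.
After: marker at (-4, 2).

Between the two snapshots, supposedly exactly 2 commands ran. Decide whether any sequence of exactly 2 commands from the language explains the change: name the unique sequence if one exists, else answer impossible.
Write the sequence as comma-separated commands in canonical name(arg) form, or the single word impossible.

initial: config: θ0=0°, θ1=270°
1. rotate(0, 90) → config: θ0=90°, θ1=270°
2. rotate(0, 90) → config: θ0=180°, θ1=270°
all 4 alternatives checked — unique.

rotate(0, 90), rotate(0, 90)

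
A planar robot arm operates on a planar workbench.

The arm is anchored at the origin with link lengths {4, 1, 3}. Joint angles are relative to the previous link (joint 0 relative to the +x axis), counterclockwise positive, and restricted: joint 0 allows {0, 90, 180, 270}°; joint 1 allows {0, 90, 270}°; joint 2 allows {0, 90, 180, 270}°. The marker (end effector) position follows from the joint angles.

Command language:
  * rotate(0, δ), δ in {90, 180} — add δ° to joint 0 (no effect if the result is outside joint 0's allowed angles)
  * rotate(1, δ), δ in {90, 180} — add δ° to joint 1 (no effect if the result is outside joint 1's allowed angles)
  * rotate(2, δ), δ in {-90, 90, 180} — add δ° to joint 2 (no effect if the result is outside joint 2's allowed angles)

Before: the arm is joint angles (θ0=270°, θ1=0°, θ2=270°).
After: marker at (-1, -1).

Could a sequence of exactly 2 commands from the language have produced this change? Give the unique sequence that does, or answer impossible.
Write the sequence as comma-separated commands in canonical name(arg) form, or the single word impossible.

key: order matters: swapping rotate(1, 90) and rotate(1, 180) lands elsewhere
begin: joint angles (θ0=270°, θ1=0°, θ2=270°)
step 1 (rotate(1, 90)): joint angles (θ0=270°, θ1=90°, θ2=270°)
step 2 (rotate(1, 180)): joint angles (θ0=270°, θ1=270°, θ2=270°)
uniquely the one of 49 2-step routes that fits.

rotate(1, 90), rotate(1, 180)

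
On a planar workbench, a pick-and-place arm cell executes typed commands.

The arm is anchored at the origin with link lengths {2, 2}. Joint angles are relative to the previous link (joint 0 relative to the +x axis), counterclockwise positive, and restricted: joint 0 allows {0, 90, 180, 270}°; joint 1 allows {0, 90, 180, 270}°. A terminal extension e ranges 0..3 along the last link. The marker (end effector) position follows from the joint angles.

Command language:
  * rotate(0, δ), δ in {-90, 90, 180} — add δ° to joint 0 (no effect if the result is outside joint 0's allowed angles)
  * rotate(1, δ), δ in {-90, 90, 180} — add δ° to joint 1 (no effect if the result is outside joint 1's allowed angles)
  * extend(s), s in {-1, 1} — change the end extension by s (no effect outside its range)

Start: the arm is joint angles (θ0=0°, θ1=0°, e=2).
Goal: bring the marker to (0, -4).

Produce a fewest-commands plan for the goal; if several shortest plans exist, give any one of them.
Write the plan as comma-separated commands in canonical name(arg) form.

extend(-1), extend(-1), rotate(0, -90)

begin: joint angles (θ0=0°, θ1=0°, e=2)
step 1 (extend(-1)): joint angles (θ0=0°, θ1=0°, e=1)
step 2 (extend(-1)): joint angles (θ0=0°, θ1=0°, e=0)
step 3 (rotate(0, -90)): joint angles (θ0=270°, θ1=0°, e=0)
shorter routes all fall short; 3 is best.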